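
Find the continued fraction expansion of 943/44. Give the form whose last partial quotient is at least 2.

943 = 21×44 + 19
44 = 2×19 + 6
19 = 3×6 + 1
6 = 6×1 + 0  (stop)
So 943/44 = [21; 2, 3, 6].

[21; 2, 3, 6]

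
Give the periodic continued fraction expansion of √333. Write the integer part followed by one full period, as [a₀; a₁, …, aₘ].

a₀ = ⌊√333⌋ = 18.
With m₀=0, d₀=1 and mₖ₊₁ = dₖaₖ − mₖ, dₖ₊₁ = (n − mₖ₊₁²)/dₖ, aₖ₊₁ = ⌊(a₀+mₖ₊₁)/dₖ₊₁⌋:
  k=1: m=18, d=9, a=4
  k=2: m=18, d=1, a=36
d=1 and a=2a₀=36 at k=2, so the next step gives (m, d) = (18, 9) again — its k=1 value — and the period has length 2.

[18; 4, 36]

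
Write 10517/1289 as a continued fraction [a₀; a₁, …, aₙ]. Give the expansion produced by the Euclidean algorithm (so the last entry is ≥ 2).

[8; 6, 3, 2, 9, 3]

10517 = 8·1289 + 205
1289 = 6·205 + 59
205 = 3·59 + 28
59 = 2·28 + 3
28 = 9·3 + 1
3 = 3·1 + 0  (stop)
So 10517/1289 = [8; 6, 3, 2, 9, 3].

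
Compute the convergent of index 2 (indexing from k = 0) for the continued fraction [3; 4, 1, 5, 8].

16/5

Using pₖ = aₖpₖ₋₁ + pₖ₋₂, qₖ = aₖqₖ₋₁ + qₖ₋₂ (with p₋₁=1, p₋₂=0, q₋₁=0, q₋₂=1):
  k=0: a=3, p=3, q=1
  k=1: a=4, p=13, q=4
  k=2: a=1, p=16, q=5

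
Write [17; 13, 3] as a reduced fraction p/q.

Fold from the inside: start with 3/1.
  13 + 1/3 = 40/3
  17 + 3/40 = 683/40

683/40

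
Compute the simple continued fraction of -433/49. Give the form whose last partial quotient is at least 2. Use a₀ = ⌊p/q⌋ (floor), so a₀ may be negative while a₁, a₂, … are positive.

-433 = -9*49 + 8
49 = 6*8 + 1
8 = 8*1 + 0  (stop)
So -433/49 = [-9; 6, 8].

[-9; 6, 8]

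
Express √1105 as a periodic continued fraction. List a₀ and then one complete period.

[33; 4, 7, 7, 4, 66]

a₀ = ⌊√1105⌋ = 33.
With m₀=0, d₀=1 and mₖ₊₁ = dₖaₖ − mₖ, dₖ₊₁ = (n − mₖ₊₁²)/dₖ, aₖ₊₁ = ⌊(a₀+mₖ₊₁)/dₖ₊₁⌋:
  k=1: m=33, d=16, a=4
  k=2: m=31, d=9, a=7
  k=3: m=32, d=9, a=7
  k=4: m=31, d=16, a=4
  k=5: m=33, d=1, a=66
d=1 and a=2a₀=66 at k=5, so the next step gives (m, d) = (33, 16) again — its k=1 value — and the period has length 5.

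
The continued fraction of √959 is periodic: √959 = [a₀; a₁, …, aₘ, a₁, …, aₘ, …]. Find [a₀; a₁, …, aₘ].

a₀ = ⌊√959⌋ = 30.
With m₀=0, d₀=1 and mₖ₊₁ = dₖaₖ − mₖ, dₖ₊₁ = (n − mₖ₊₁²)/dₖ, aₖ₊₁ = ⌊(a₀+mₖ₊₁)/dₖ₊₁⌋:
  k=1: m=30, d=59, a=1
  k=2: m=29, d=2, a=29
  k=3: m=29, d=59, a=1
  k=4: m=30, d=1, a=60
d=1 and a=2a₀=60 at k=4, so the next step gives (m, d) = (30, 59) again — its k=1 value — and the period has length 4.

[30; 1, 29, 1, 60]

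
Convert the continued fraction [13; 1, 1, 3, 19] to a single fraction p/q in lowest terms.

Using pₖ = aₖpₖ₋₁ + pₖ₋₂ and qₖ = aₖqₖ₋₁ + qₖ₋₂:
  k=0: a=13, p=13, q=1
  k=1: a=1, p=14, q=1
  k=2: a=1, p=27, q=2
  k=3: a=3, p=95, q=7
  k=4: a=19, p=1832, q=135

1832/135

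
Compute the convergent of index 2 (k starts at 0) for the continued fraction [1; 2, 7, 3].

Using pₖ = aₖpₖ₋₁ + pₖ₋₂, qₖ = aₖqₖ₋₁ + qₖ₋₂ (with p₋₁=1, p₋₂=0, q₋₁=0, q₋₂=1):
  k=0: a=1, p=1, q=1
  k=1: a=2, p=3, q=2
  k=2: a=7, p=22, q=15

22/15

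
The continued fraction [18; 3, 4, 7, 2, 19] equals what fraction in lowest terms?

71641/3913

Using pₖ = aₖpₖ₋₁ + pₖ₋₂ and qₖ = aₖqₖ₋₁ + qₖ₋₂:
  k=0: a=18, p=18, q=1
  k=1: a=3, p=55, q=3
  k=2: a=4, p=238, q=13
  k=3: a=7, p=1721, q=94
  k=4: a=2, p=3680, q=201
  k=5: a=19, p=71641, q=3913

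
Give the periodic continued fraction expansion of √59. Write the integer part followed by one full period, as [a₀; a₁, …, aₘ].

[7; 1, 2, 7, 2, 1, 14]

a₀ = ⌊√59⌋ = 7.
With m₀=0, d₀=1 and mₖ₊₁ = dₖaₖ − mₖ, dₖ₊₁ = (n − mₖ₊₁²)/dₖ, aₖ₊₁ = ⌊(a₀+mₖ₊₁)/dₖ₊₁⌋:
  k=1: m=7, d=10, a=1
  k=2: m=3, d=5, a=2
  k=3: m=7, d=2, a=7
  k=4: m=7, d=5, a=2
  k=5: m=3, d=10, a=1
  k=6: m=7, d=1, a=14
d=1 and a=2a₀=14 at k=6, so the next step gives (m, d) = (7, 10) again — its k=1 value — and the period has length 6.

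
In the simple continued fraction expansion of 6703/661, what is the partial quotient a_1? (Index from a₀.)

6703 = 10·661 + 93   →  a_0 = 10
661 = 7·93 + 10   →  a_1 = 7

7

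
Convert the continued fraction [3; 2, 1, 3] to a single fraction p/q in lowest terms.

37/11

Using pₖ = aₖpₖ₋₁ + pₖ₋₂ and qₖ = aₖqₖ₋₁ + qₖ₋₂:
  k=0: a=3, p=3, q=1
  k=1: a=2, p=7, q=2
  k=2: a=1, p=10, q=3
  k=3: a=3, p=37, q=11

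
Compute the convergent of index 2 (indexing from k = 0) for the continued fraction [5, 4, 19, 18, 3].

Using pₖ = aₖpₖ₋₁ + pₖ₋₂, qₖ = aₖqₖ₋₁ + qₖ₋₂ (with p₋₁=1, p₋₂=0, q₋₁=0, q₋₂=1):
  k=0: a=5, p=5, q=1
  k=1: a=4, p=21, q=4
  k=2: a=19, p=404, q=77

404/77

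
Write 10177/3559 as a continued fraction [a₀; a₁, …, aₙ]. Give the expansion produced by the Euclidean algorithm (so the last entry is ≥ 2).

[2; 1, 6, 8, 2, 9, 3]

10177 = 2·3559 + 3059
3559 = 1·3059 + 500
3059 = 6·500 + 59
500 = 8·59 + 28
59 = 2·28 + 3
28 = 9·3 + 1
3 = 3·1 + 0  (stop)
So 10177/3559 = [2; 1, 6, 8, 2, 9, 3].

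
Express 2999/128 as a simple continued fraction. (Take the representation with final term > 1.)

[23; 2, 3, 18]

2999 = 23*128 + 55
128 = 2*55 + 18
55 = 3*18 + 1
18 = 18*1 + 0  (stop)
So 2999/128 = [23; 2, 3, 18].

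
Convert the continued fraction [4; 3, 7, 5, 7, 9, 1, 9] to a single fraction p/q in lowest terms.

Fold from the inside: start with 9/1.
  1 + 1/9 = 10/9
  9 + 9/10 = 99/10
  7 + 10/99 = 703/99
  5 + 99/703 = 3614/703
  7 + 703/3614 = 26001/3614
  3 + 3614/26001 = 81617/26001
  4 + 26001/81617 = 352469/81617

352469/81617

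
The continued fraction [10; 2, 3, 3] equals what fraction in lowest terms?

Fold from the inside: start with 3/1.
  3 + 1/3 = 10/3
  2 + 3/10 = 23/10
  10 + 10/23 = 240/23

240/23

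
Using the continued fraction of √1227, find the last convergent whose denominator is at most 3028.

√1227 = [35; 35, 70, …] (period length 2).
Convergents:
  p_0/q_0 = 35/1
  p_1/q_1 = 1226/35
  p_2/q_2 = 85855/2451
  p_3/q_3 = 3006151/85820
q_2 = 2451 ≤ 3028 < 85820 = q_3, so the answer is 85855/2451.

85855/2451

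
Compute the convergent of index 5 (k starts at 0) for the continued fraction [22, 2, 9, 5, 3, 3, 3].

23081/1027

Using pₖ = aₖpₖ₋₁ + pₖ₋₂, qₖ = aₖqₖ₋₁ + qₖ₋₂ (with p₋₁=1, p₋₂=0, q₋₁=0, q₋₂=1):
  k=0: a=22, p=22, q=1
  k=1: a=2, p=45, q=2
  k=2: a=9, p=427, q=19
  k=3: a=5, p=2180, q=97
  k=4: a=3, p=6967, q=310
  k=5: a=3, p=23081, q=1027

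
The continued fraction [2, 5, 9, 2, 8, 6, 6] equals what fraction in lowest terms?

68063/30996

Using pₖ = aₖpₖ₋₁ + pₖ₋₂ and qₖ = aₖqₖ₋₁ + qₖ₋₂:
  k=0: a=2, p=2, q=1
  k=1: a=5, p=11, q=5
  k=2: a=9, p=101, q=46
  k=3: a=2, p=213, q=97
  k=4: a=8, p=1805, q=822
  k=5: a=6, p=11043, q=5029
  k=6: a=6, p=68063, q=30996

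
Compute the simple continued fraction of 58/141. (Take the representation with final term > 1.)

58 = 0·141 + 58
141 = 2·58 + 25
58 = 2·25 + 8
25 = 3·8 + 1
8 = 8·1 + 0  (stop)
So 58/141 = [0; 2, 2, 3, 8].

[0; 2, 2, 3, 8]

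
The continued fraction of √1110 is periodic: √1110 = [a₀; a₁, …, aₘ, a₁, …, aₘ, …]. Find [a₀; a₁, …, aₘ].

a₀ = ⌊√1110⌋ = 33.

[33; 3, 6, 3, 66]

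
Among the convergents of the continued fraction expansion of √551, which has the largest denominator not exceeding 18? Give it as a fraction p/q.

399/17

√551 = [23; 2, 8, 1, 8, 2, 46, …] (period length 6).
Convergents:
  p_0/q_0 = 23/1
  p_1/q_1 = 47/2
  p_2/q_2 = 399/17
  p_3/q_3 = 446/19
q_2 = 17 ≤ 18 < 19 = q_3, so the answer is 399/17.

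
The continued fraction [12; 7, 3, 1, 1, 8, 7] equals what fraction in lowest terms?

37747/3110

Fold from the inside: start with 7/1.
  8 + 1/7 = 57/7
  1 + 7/57 = 64/57
  1 + 57/64 = 121/64
  3 + 64/121 = 427/121
  7 + 121/427 = 3110/427
  12 + 427/3110 = 37747/3110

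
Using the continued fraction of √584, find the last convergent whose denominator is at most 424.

6984/289

√584 = [24; 6, 48, …] (period length 2).
Convergents:
  p_0/q_0 = 24/1
  p_1/q_1 = 145/6
  p_2/q_2 = 6984/289
  p_3/q_3 = 42049/1740
q_2 = 289 ≤ 424 < 1740 = q_3, so the answer is 6984/289.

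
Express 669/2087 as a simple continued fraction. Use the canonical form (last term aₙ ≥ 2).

[0; 3, 8, 2, 1, 3, 7]

669 = 0·2087 + 669
2087 = 3·669 + 80
669 = 8·80 + 29
80 = 2·29 + 22
29 = 1·22 + 7
22 = 3·7 + 1
7 = 7·1 + 0  (stop)
So 669/2087 = [0; 3, 8, 2, 1, 3, 7].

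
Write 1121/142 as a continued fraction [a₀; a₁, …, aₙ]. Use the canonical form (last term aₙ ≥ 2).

1121 = 7×142 + 127
142 = 1×127 + 15
127 = 8×15 + 7
15 = 2×7 + 1
7 = 7×1 + 0  (stop)
So 1121/142 = [7; 1, 8, 2, 7].

[7; 1, 8, 2, 7]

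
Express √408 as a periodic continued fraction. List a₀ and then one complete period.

a₀ = ⌊√408⌋ = 20.

[20; 5, 40]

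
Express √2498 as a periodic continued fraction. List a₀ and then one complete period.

[49; 1, 48, 1, 98]

a₀ = ⌊√2498⌋ = 49.
With m₀=0, d₀=1 and mₖ₊₁ = dₖaₖ − mₖ, dₖ₊₁ = (n − mₖ₊₁²)/dₖ, aₖ₊₁ = ⌊(a₀+mₖ₊₁)/dₖ₊₁⌋:
  k=1: m=49, d=97, a=1
  k=2: m=48, d=2, a=48
  k=3: m=48, d=97, a=1
  k=4: m=49, d=1, a=98
d=1 and a=2a₀=98 at k=4, so the next step gives (m, d) = (49, 97) again — its k=1 value — and the period has length 4.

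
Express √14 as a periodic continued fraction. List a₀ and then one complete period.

a₀ = ⌊√14⌋ = 3.
With m₀=0, d₀=1 and mₖ₊₁ = dₖaₖ − mₖ, dₖ₊₁ = (n − mₖ₊₁²)/dₖ, aₖ₊₁ = ⌊(a₀+mₖ₊₁)/dₖ₊₁⌋:
  k=1: m=3, d=5, a=1
  k=2: m=2, d=2, a=2
  k=3: m=2, d=5, a=1
  k=4: m=3, d=1, a=6
d=1 and a=2a₀=6 at k=4, so the next step gives (m, d) = (3, 5) again — its k=1 value — and the period has length 4.

[3; 1, 2, 1, 6]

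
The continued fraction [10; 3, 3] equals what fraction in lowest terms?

103/10

Using pₖ = aₖpₖ₋₁ + pₖ₋₂ and qₖ = aₖqₖ₋₁ + qₖ₋₂:
  k=0: a=10, p=10, q=1
  k=1: a=3, p=31, q=3
  k=2: a=3, p=103, q=10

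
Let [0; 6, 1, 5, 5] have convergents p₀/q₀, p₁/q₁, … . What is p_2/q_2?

1/7

Using pₖ = aₖpₖ₋₁ + pₖ₋₂, qₖ = aₖqₖ₋₁ + qₖ₋₂ (with p₋₁=1, p₋₂=0, q₋₁=0, q₋₂=1):
  k=0: a=0, p=0, q=1
  k=1: a=6, p=1, q=6
  k=2: a=1, p=1, q=7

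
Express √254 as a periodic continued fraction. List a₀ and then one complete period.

[15; 1, 14, 1, 30]

a₀ = ⌊√254⌋ = 15.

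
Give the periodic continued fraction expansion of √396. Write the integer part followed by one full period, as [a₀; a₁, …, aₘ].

a₀ = ⌊√396⌋ = 19.
With m₀=0, d₀=1 and mₖ₊₁ = dₖaₖ − mₖ, dₖ₊₁ = (n − mₖ₊₁²)/dₖ, aₖ₊₁ = ⌊(a₀+mₖ₊₁)/dₖ₊₁⌋:
  k=1: m=19, d=35, a=1
  k=2: m=16, d=4, a=8
  k=3: m=16, d=35, a=1
  k=4: m=19, d=1, a=38
d=1 and a=2a₀=38 at k=4, so the next step gives (m, d) = (19, 35) again — its k=1 value — and the period has length 4.

[19; 1, 8, 1, 38]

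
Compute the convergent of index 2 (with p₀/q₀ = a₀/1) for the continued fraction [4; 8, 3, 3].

103/25

Using pₖ = aₖpₖ₋₁ + pₖ₋₂, qₖ = aₖqₖ₋₁ + qₖ₋₂ (with p₋₁=1, p₋₂=0, q₋₁=0, q₋₂=1):
  k=0: a=4, p=4, q=1
  k=1: a=8, p=33, q=8
  k=2: a=3, p=103, q=25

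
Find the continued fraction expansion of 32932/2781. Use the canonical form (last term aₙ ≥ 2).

32932 = 11·2781 + 2341
2781 = 1·2341 + 440
2341 = 5·440 + 141
440 = 3·141 + 17
141 = 8·17 + 5
17 = 3·5 + 2
5 = 2·2 + 1
2 = 2·1 + 0  (stop)
So 32932/2781 = [11; 1, 5, 3, 8, 3, 2, 2].

[11; 1, 5, 3, 8, 3, 2, 2]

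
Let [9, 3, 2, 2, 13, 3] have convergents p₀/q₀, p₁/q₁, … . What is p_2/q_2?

65/7

Using pₖ = aₖpₖ₋₁ + pₖ₋₂, qₖ = aₖqₖ₋₁ + qₖ₋₂ (with p₋₁=1, p₋₂=0, q₋₁=0, q₋₂=1):
  k=0: a=9, p=9, q=1
  k=1: a=3, p=28, q=3
  k=2: a=2, p=65, q=7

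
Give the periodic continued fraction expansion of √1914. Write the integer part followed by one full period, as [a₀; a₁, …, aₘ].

[43; 1, 2, 1, 86]

a₀ = ⌊√1914⌋ = 43.
With m₀=0, d₀=1 and mₖ₊₁ = dₖaₖ − mₖ, dₖ₊₁ = (n − mₖ₊₁²)/dₖ, aₖ₊₁ = ⌊(a₀+mₖ₊₁)/dₖ₊₁⌋:
  k=1: m=43, d=65, a=1
  k=2: m=22, d=22, a=2
  k=3: m=22, d=65, a=1
  k=4: m=43, d=1, a=86
d=1 and a=2a₀=86 at k=4, so the next step gives (m, d) = (43, 65) again — its k=1 value — and the period has length 4.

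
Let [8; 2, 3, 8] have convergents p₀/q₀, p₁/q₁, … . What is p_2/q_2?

59/7

Using pₖ = aₖpₖ₋₁ + pₖ₋₂, qₖ = aₖqₖ₋₁ + qₖ₋₂ (with p₋₁=1, p₋₂=0, q₋₁=0, q₋₂=1):
  k=0: a=8, p=8, q=1
  k=1: a=2, p=17, q=2
  k=2: a=3, p=59, q=7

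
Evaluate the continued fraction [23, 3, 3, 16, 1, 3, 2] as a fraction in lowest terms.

Using pₖ = aₖpₖ₋₁ + pₖ₋₂ and qₖ = aₖqₖ₋₁ + qₖ₋₂:
  k=0: a=23, p=23, q=1
  k=1: a=3, p=70, q=3
  k=2: a=3, p=233, q=10
  k=3: a=16, p=3798, q=163
  k=4: a=1, p=4031, q=173
  k=5: a=3, p=15891, q=682
  k=6: a=2, p=35813, q=1537

35813/1537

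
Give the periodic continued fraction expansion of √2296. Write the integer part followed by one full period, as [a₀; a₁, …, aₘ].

[47; 1, 10, 1, 94]

a₀ = ⌊√2296⌋ = 47.
With m₀=0, d₀=1 and mₖ₊₁ = dₖaₖ − mₖ, dₖ₊₁ = (n − mₖ₊₁²)/dₖ, aₖ₊₁ = ⌊(a₀+mₖ₊₁)/dₖ₊₁⌋:
  k=1: m=47, d=87, a=1
  k=2: m=40, d=8, a=10
  k=3: m=40, d=87, a=1
  k=4: m=47, d=1, a=94
d=1 and a=2a₀=94 at k=4, so the next step gives (m, d) = (47, 87) again — its k=1 value — and the period has length 4.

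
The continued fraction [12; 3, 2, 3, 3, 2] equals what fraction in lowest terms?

2237/182

Fold from the inside: start with 2/1.
  3 + 1/2 = 7/2
  3 + 2/7 = 23/7
  2 + 7/23 = 53/23
  3 + 23/53 = 182/53
  12 + 53/182 = 2237/182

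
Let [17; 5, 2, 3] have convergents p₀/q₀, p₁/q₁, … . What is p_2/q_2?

189/11

Using pₖ = aₖpₖ₋₁ + pₖ₋₂, qₖ = aₖqₖ₋₁ + qₖ₋₂ (with p₋₁=1, p₋₂=0, q₋₁=0, q₋₂=1):
  k=0: a=17, p=17, q=1
  k=1: a=5, p=86, q=5
  k=2: a=2, p=189, q=11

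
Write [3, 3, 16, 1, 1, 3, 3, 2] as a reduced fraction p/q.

Fold from the inside: start with 2/1.
  3 + 1/2 = 7/2
  3 + 2/7 = 23/7
  1 + 7/23 = 30/23
  1 + 23/30 = 53/30
  16 + 30/53 = 878/53
  3 + 53/878 = 2687/878
  3 + 878/2687 = 8939/2687

8939/2687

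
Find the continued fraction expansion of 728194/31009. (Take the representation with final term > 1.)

728194 = 23*31009 + 14987
31009 = 2*14987 + 1035
14987 = 14*1035 + 497
1035 = 2*497 + 41
497 = 12*41 + 5
41 = 8*5 + 1
5 = 5*1 + 0  (stop)
So 728194/31009 = [23; 2, 14, 2, 12, 8, 5].

[23; 2, 14, 2, 12, 8, 5]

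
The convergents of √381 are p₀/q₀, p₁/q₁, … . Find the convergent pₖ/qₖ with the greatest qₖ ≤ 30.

√381 = [19; 1, 1, 12, 1, 1, 38, …] (period length 6).
Convergents:
  p_0/q_0 = 19/1
  p_1/q_1 = 20/1
  p_2/q_2 = 39/2
  p_3/q_3 = 488/25
  p_4/q_4 = 527/27
  p_5/q_5 = 1015/52
q_4 = 27 ≤ 30 < 52 = q_5, so the answer is 527/27.

527/27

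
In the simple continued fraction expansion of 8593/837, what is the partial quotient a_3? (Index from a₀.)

8593 = 10·837 + 223   →  a_0 = 10
837 = 3·223 + 168   →  a_1 = 3
223 = 1·168 + 55   →  a_2 = 1
168 = 3·55 + 3   →  a_3 = 3

3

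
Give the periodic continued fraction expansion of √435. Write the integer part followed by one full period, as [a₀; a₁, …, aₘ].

[20; 1, 5, 1, 40]

a₀ = ⌊√435⌋ = 20.
With m₀=0, d₀=1 and mₖ₊₁ = dₖaₖ − mₖ, dₖ₊₁ = (n − mₖ₊₁²)/dₖ, aₖ₊₁ = ⌊(a₀+mₖ₊₁)/dₖ₊₁⌋:
  k=1: m=20, d=35, a=1
  k=2: m=15, d=6, a=5
  k=3: m=15, d=35, a=1
  k=4: m=20, d=1, a=40
d=1 and a=2a₀=40 at k=4, so the next step gives (m, d) = (20, 35) again — its k=1 value — and the period has length 4.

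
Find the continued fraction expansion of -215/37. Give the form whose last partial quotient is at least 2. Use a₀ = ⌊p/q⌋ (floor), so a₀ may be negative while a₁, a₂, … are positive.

[-6; 5, 3, 2]

-215 = -6×37 + 7
37 = 5×7 + 2
7 = 3×2 + 1
2 = 2×1 + 0  (stop)
So -215/37 = [-6; 5, 3, 2].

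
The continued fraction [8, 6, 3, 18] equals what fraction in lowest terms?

Fold from the inside: start with 18/1.
  3 + 1/18 = 55/18
  6 + 18/55 = 348/55
  8 + 55/348 = 2839/348

2839/348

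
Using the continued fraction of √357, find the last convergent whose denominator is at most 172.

√357 = [18; 1, 8, 2, 8, 1, 36, …] (period length 6).
Convergents:
  p_0/q_0 = 18/1
  p_1/q_1 = 19/1
  p_2/q_2 = 170/9
  p_3/q_3 = 359/19
  p_4/q_4 = 3042/161
  p_5/q_5 = 3401/180
q_4 = 161 ≤ 172 < 180 = q_5, so the answer is 3042/161.

3042/161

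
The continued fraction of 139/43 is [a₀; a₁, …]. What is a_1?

139 = 3·43 + 10   →  a_0 = 3
43 = 4·10 + 3   →  a_1 = 4

4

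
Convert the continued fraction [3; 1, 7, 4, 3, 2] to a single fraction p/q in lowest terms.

Using pₖ = aₖpₖ₋₁ + pₖ₋₂ and qₖ = aₖqₖ₋₁ + qₖ₋₂:
  k=0: a=3, p=3, q=1
  k=1: a=1, p=4, q=1
  k=2: a=7, p=31, q=8
  k=3: a=4, p=128, q=33
  k=4: a=3, p=415, q=107
  k=5: a=2, p=958, q=247

958/247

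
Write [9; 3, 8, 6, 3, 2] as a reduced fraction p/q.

Using pₖ = aₖpₖ₋₁ + pₖ₋₂ and qₖ = aₖqₖ₋₁ + qₖ₋₂:
  k=0: a=9, p=9, q=1
  k=1: a=3, p=28, q=3
  k=2: a=8, p=233, q=25
  k=3: a=6, p=1426, q=153
  k=4: a=3, p=4511, q=484
  k=5: a=2, p=10448, q=1121

10448/1121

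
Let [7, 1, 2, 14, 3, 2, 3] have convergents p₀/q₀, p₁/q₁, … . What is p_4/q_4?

Using pₖ = aₖpₖ₋₁ + pₖ₋₂, qₖ = aₖqₖ₋₁ + qₖ₋₂ (with p₋₁=1, p₋₂=0, q₋₁=0, q₋₂=1):
  k=0: a=7, p=7, q=1
  k=1: a=1, p=8, q=1
  k=2: a=2, p=23, q=3
  k=3: a=14, p=330, q=43
  k=4: a=3, p=1013, q=132

1013/132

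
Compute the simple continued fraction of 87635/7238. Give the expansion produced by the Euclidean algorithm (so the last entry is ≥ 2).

87635 = 12*7238 + 779
7238 = 9*779 + 227
779 = 3*227 + 98
227 = 2*98 + 31
98 = 3*31 + 5
31 = 6*5 + 1
5 = 5*1 + 0  (stop)
So 87635/7238 = [12; 9, 3, 2, 3, 6, 5].

[12; 9, 3, 2, 3, 6, 5]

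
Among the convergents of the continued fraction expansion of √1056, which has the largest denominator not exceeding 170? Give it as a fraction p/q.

4192/129

√1056 = [32; 2, 64, …] (period length 2).
Convergents:
  p_0/q_0 = 32/1
  p_1/q_1 = 65/2
  p_2/q_2 = 4192/129
  p_3/q_3 = 8449/260
q_2 = 129 ≤ 170 < 260 = q_3, so the answer is 4192/129.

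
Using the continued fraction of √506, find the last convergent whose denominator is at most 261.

√506 = [22; 2, 44, …] (period length 2).
Convergents:
  p_0/q_0 = 22/1
  p_1/q_1 = 45/2
  p_2/q_2 = 2002/89
  p_3/q_3 = 4049/180
  p_4/q_4 = 180158/8009
q_3 = 180 ≤ 261 < 8009 = q_4, so the answer is 4049/180.

4049/180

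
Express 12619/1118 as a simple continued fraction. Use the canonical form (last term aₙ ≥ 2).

12619 = 11·1118 + 321
1118 = 3·321 + 155
321 = 2·155 + 11
155 = 14·11 + 1
11 = 11·1 + 0  (stop)
So 12619/1118 = [11; 3, 2, 14, 11].

[11; 3, 2, 14, 11]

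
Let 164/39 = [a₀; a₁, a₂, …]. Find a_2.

1

164 = 4·39 + 8   →  a_0 = 4
39 = 4·8 + 7   →  a_1 = 4
8 = 1·7 + 1   →  a_2 = 1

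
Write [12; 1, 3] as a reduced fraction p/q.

Using pₖ = aₖpₖ₋₁ + pₖ₋₂ and qₖ = aₖqₖ₋₁ + qₖ₋₂:
  k=0: a=12, p=12, q=1
  k=1: a=1, p=13, q=1
  k=2: a=3, p=51, q=4

51/4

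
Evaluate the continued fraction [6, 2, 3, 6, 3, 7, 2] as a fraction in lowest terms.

Fold from the inside: start with 2/1.
  7 + 1/2 = 15/2
  3 + 2/15 = 47/15
  6 + 15/47 = 297/47
  3 + 47/297 = 938/297
  2 + 297/938 = 2173/938
  6 + 938/2173 = 13976/2173

13976/2173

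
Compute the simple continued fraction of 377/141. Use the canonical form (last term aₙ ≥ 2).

377 = 2*141 + 95
141 = 1*95 + 46
95 = 2*46 + 3
46 = 15*3 + 1
3 = 3*1 + 0  (stop)
So 377/141 = [2; 1, 2, 15, 3].

[2; 1, 2, 15, 3]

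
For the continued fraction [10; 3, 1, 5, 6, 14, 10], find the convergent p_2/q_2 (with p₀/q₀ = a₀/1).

Using pₖ = aₖpₖ₋₁ + pₖ₋₂, qₖ = aₖqₖ₋₁ + qₖ₋₂ (with p₋₁=1, p₋₂=0, q₋₁=0, q₋₂=1):
  k=0: a=10, p=10, q=1
  k=1: a=3, p=31, q=3
  k=2: a=1, p=41, q=4

41/4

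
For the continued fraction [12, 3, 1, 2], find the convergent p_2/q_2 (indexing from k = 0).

Using pₖ = aₖpₖ₋₁ + pₖ₋₂, qₖ = aₖqₖ₋₁ + qₖ₋₂ (with p₋₁=1, p₋₂=0, q₋₁=0, q₋₂=1):
  k=0: a=12, p=12, q=1
  k=1: a=3, p=37, q=3
  k=2: a=1, p=49, q=4

49/4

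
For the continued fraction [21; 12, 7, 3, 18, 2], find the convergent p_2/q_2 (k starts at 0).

1792/85

Using pₖ = aₖpₖ₋₁ + pₖ₋₂, qₖ = aₖqₖ₋₁ + qₖ₋₂ (with p₋₁=1, p₋₂=0, q₋₁=0, q₋₂=1):
  k=0: a=21, p=21, q=1
  k=1: a=12, p=253, q=12
  k=2: a=7, p=1792, q=85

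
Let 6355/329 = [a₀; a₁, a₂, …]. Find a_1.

6355 = 19·329 + 104   →  a_0 = 19
329 = 3·104 + 17   →  a_1 = 3

3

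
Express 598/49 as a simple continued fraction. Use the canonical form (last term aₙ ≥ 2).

598 = 12*49 + 10
49 = 4*10 + 9
10 = 1*9 + 1
9 = 9*1 + 0  (stop)
So 598/49 = [12; 4, 1, 9].

[12; 4, 1, 9]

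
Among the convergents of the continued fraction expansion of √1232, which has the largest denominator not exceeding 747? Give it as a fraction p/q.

√1232 = [35; 10, 70, …] (period length 2).
Convergents:
  p_0/q_0 = 35/1
  p_1/q_1 = 351/10
  p_2/q_2 = 24605/701
  p_3/q_3 = 246401/7020
q_2 = 701 ≤ 747 < 7020 = q_3, so the answer is 24605/701.

24605/701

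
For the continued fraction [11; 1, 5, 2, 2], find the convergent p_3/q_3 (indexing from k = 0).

Using pₖ = aₖpₖ₋₁ + pₖ₋₂, qₖ = aₖqₖ₋₁ + qₖ₋₂ (with p₋₁=1, p₋₂=0, q₋₁=0, q₋₂=1):
  k=0: a=11, p=11, q=1
  k=1: a=1, p=12, q=1
  k=2: a=5, p=71, q=6
  k=3: a=2, p=154, q=13

154/13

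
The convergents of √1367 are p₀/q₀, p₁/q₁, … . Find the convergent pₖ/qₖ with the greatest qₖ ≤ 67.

1368/37

√1367 = [36; 1, 35, 1, 72, …] (period length 4).
Convergents:
  p_0/q_0 = 36/1
  p_1/q_1 = 37/1
  p_2/q_2 = 1331/36
  p_3/q_3 = 1368/37
  p_4/q_4 = 99827/2700
q_3 = 37 ≤ 67 < 2700 = q_4, so the answer is 1368/37.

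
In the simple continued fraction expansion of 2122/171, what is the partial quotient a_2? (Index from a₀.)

2122 = 12·171 + 70   →  a_0 = 12
171 = 2·70 + 31   →  a_1 = 2
70 = 2·31 + 8   →  a_2 = 2

2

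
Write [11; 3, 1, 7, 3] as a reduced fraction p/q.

Fold from the inside: start with 3/1.
  7 + 1/3 = 22/3
  1 + 3/22 = 25/22
  3 + 22/25 = 97/25
  11 + 25/97 = 1092/97

1092/97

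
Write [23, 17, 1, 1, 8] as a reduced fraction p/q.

Fold from the inside: start with 8/1.
  1 + 1/8 = 9/8
  1 + 8/9 = 17/9
  17 + 9/17 = 298/17
  23 + 17/298 = 6871/298

6871/298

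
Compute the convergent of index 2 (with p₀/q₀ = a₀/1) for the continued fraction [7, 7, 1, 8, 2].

Using pₖ = aₖpₖ₋₁ + pₖ₋₂, qₖ = aₖqₖ₋₁ + qₖ₋₂ (with p₋₁=1, p₋₂=0, q₋₁=0, q₋₂=1):
  k=0: a=7, p=7, q=1
  k=1: a=7, p=50, q=7
  k=2: a=1, p=57, q=8

57/8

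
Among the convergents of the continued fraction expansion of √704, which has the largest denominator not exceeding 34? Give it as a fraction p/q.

√704 = [26; 1, 1, 7, 13, 7, 1, 1, 52, …] (period length 8).
Convergents:
  p_0/q_0 = 26/1
  p_1/q_1 = 27/1
  p_2/q_2 = 53/2
  p_3/q_3 = 398/15
  p_4/q_4 = 5227/197
q_3 = 15 ≤ 34 < 197 = q_4, so the answer is 398/15.

398/15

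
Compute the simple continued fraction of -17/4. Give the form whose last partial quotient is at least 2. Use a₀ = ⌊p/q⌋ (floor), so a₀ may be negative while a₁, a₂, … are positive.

[-5; 1, 3]

-17 = -5·4 + 3
4 = 1·3 + 1
3 = 3·1 + 0  (stop)
So -17/4 = [-5; 1, 3].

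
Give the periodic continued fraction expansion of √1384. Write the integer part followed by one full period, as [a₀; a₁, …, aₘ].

[37; 4, 1, 17, 1, 4, 74]

a₀ = ⌊√1384⌋ = 37.
With m₀=0, d₀=1 and mₖ₊₁ = dₖaₖ − mₖ, dₖ₊₁ = (n − mₖ₊₁²)/dₖ, aₖ₊₁ = ⌊(a₀+mₖ₊₁)/dₖ₊₁⌋:
  k=1: m=37, d=15, a=4
  k=2: m=23, d=57, a=1
  k=3: m=34, d=4, a=17
  k=4: m=34, d=57, a=1
  k=5: m=23, d=15, a=4
  k=6: m=37, d=1, a=74
d=1 and a=2a₀=74 at k=6, so the next step gives (m, d) = (37, 15) again — its k=1 value — and the period has length 6.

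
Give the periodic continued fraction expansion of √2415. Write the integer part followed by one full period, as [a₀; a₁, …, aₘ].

a₀ = ⌊√2415⌋ = 49.

[49; 7, 98]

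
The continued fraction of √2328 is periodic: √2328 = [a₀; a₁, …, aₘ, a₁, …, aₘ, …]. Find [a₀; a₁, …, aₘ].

a₀ = ⌊√2328⌋ = 48.
With m₀=0, d₀=1 and mₖ₊₁ = dₖaₖ − mₖ, dₖ₊₁ = (n − mₖ₊₁²)/dₖ, aₖ₊₁ = ⌊(a₀+mₖ₊₁)/dₖ₊₁⌋:
  k=1: m=48, d=24, a=4
  k=2: m=48, d=1, a=96
d=1 and a=2a₀=96 at k=2, so the next step gives (m, d) = (48, 24) again — its k=1 value — and the period has length 2.

[48; 4, 96]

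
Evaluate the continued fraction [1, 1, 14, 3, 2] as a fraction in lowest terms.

Fold from the inside: start with 2/1.
  3 + 1/2 = 7/2
  14 + 2/7 = 100/7
  1 + 7/100 = 107/100
  1 + 100/107 = 207/107

207/107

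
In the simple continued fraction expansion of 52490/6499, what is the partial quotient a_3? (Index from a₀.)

52490 = 8·6499 + 498   →  a_0 = 8
6499 = 13·498 + 25   →  a_1 = 13
498 = 19·25 + 23   →  a_2 = 19
25 = 1·23 + 2   →  a_3 = 1

1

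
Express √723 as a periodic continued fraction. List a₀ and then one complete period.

[26; 1, 7, 1, 52]

a₀ = ⌊√723⌋ = 26.
With m₀=0, d₀=1 and mₖ₊₁ = dₖaₖ − mₖ, dₖ₊₁ = (n − mₖ₊₁²)/dₖ, aₖ₊₁ = ⌊(a₀+mₖ₊₁)/dₖ₊₁⌋:
  k=1: m=26, d=47, a=1
  k=2: m=21, d=6, a=7
  k=3: m=21, d=47, a=1
  k=4: m=26, d=1, a=52
d=1 and a=2a₀=52 at k=4, so the next step gives (m, d) = (26, 47) again — its k=1 value — and the period has length 4.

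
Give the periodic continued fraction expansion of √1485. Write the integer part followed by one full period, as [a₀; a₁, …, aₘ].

a₀ = ⌊√1485⌋ = 38.
With m₀=0, d₀=1 and mₖ₊₁ = dₖaₖ − mₖ, dₖ₊₁ = (n − mₖ₊₁²)/dₖ, aₖ₊₁ = ⌊(a₀+mₖ₊₁)/dₖ₊₁⌋:
  k=1: m=38, d=41, a=1
  k=2: m=3, d=36, a=1
  k=3: m=33, d=11, a=6
  k=4: m=33, d=36, a=1
  k=5: m=3, d=41, a=1
  k=6: m=38, d=1, a=76
d=1 and a=2a₀=76 at k=6, so the next step gives (m, d) = (38, 41) again — its k=1 value — and the period has length 6.

[38; 1, 1, 6, 1, 1, 76]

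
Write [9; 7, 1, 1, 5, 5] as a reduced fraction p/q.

3927/430

Using pₖ = aₖpₖ₋₁ + pₖ₋₂ and qₖ = aₖqₖ₋₁ + qₖ₋₂:
  k=0: a=9, p=9, q=1
  k=1: a=7, p=64, q=7
  k=2: a=1, p=73, q=8
  k=3: a=1, p=137, q=15
  k=4: a=5, p=758, q=83
  k=5: a=5, p=3927, q=430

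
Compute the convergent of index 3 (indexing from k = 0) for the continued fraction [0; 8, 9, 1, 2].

10/81

Using pₖ = aₖpₖ₋₁ + pₖ₋₂, qₖ = aₖqₖ₋₁ + qₖ₋₂ (with p₋₁=1, p₋₂=0, q₋₁=0, q₋₂=1):
  k=0: a=0, p=0, q=1
  k=1: a=8, p=1, q=8
  k=2: a=9, p=9, q=73
  k=3: a=1, p=10, q=81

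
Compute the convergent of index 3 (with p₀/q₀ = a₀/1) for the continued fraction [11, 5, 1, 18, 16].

1262/113

Using pₖ = aₖpₖ₋₁ + pₖ₋₂, qₖ = aₖqₖ₋₁ + qₖ₋₂ (with p₋₁=1, p₋₂=0, q₋₁=0, q₋₂=1):
  k=0: a=11, p=11, q=1
  k=1: a=5, p=56, q=5
  k=2: a=1, p=67, q=6
  k=3: a=18, p=1262, q=113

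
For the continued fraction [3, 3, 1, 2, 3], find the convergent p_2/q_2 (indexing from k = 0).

13/4

Using pₖ = aₖpₖ₋₁ + pₖ₋₂, qₖ = aₖqₖ₋₁ + qₖ₋₂ (with p₋₁=1, p₋₂=0, q₋₁=0, q₋₂=1):
  k=0: a=3, p=3, q=1
  k=1: a=3, p=10, q=3
  k=2: a=1, p=13, q=4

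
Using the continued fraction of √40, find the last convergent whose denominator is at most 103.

√40 = [6; 3, 12, …] (period length 2).
Convergents:
  p_0/q_0 = 6/1
  p_1/q_1 = 19/3
  p_2/q_2 = 234/37
  p_3/q_3 = 721/114
q_2 = 37 ≤ 103 < 114 = q_3, so the answer is 234/37.

234/37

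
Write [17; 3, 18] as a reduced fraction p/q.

Fold from the inside: start with 18/1.
  3 + 1/18 = 55/18
  17 + 18/55 = 953/55

953/55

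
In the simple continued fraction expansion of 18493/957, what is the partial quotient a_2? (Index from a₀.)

18493 = 19·957 + 310   →  a_0 = 19
957 = 3·310 + 27   →  a_1 = 3
310 = 11·27 + 13   →  a_2 = 11

11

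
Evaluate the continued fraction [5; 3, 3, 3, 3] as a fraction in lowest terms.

Fold from the inside: start with 3/1.
  3 + 1/3 = 10/3
  3 + 3/10 = 33/10
  3 + 10/33 = 109/33
  5 + 33/109 = 578/109

578/109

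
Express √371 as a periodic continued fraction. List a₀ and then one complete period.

[19; 3, 1, 4, 1, 3, 38]

a₀ = ⌊√371⌋ = 19.
With m₀=0, d₀=1 and mₖ₊₁ = dₖaₖ − mₖ, dₖ₊₁ = (n − mₖ₊₁²)/dₖ, aₖ₊₁ = ⌊(a₀+mₖ₊₁)/dₖ₊₁⌋:
  k=1: m=19, d=10, a=3
  k=2: m=11, d=25, a=1
  k=3: m=14, d=7, a=4
  k=4: m=14, d=25, a=1
  k=5: m=11, d=10, a=3
  k=6: m=19, d=1, a=38
d=1 and a=2a₀=38 at k=6, so the next step gives (m, d) = (19, 10) again — its k=1 value — and the period has length 6.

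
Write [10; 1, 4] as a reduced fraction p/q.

Using pₖ = aₖpₖ₋₁ + pₖ₋₂ and qₖ = aₖqₖ₋₁ + qₖ₋₂:
  k=0: a=10, p=10, q=1
  k=1: a=1, p=11, q=1
  k=2: a=4, p=54, q=5

54/5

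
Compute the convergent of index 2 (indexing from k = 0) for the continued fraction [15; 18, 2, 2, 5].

Using pₖ = aₖpₖ₋₁ + pₖ₋₂, qₖ = aₖqₖ₋₁ + qₖ₋₂ (with p₋₁=1, p₋₂=0, q₋₁=0, q₋₂=1):
  k=0: a=15, p=15, q=1
  k=1: a=18, p=271, q=18
  k=2: a=2, p=557, q=37

557/37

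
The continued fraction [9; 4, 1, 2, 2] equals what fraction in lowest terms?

304/33

Fold from the inside: start with 2/1.
  2 + 1/2 = 5/2
  1 + 2/5 = 7/5
  4 + 5/7 = 33/7
  9 + 7/33 = 304/33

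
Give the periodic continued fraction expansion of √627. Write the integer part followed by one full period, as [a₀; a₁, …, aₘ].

a₀ = ⌊√627⌋ = 25.
With m₀=0, d₀=1 and mₖ₊₁ = dₖaₖ − mₖ, dₖ₊₁ = (n − mₖ₊₁²)/dₖ, aₖ₊₁ = ⌊(a₀+mₖ₊₁)/dₖ₊₁⌋:
  k=1: m=25, d=2, a=25
  k=2: m=25, d=1, a=50
d=1 and a=2a₀=50 at k=2, so the next step gives (m, d) = (25, 2) again — its k=1 value — and the period has length 2.

[25; 25, 50]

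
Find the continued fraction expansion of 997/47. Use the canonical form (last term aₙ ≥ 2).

[21; 4, 1, 2, 3]

997 = 21*47 + 10
47 = 4*10 + 7
10 = 1*7 + 3
7 = 2*3 + 1
3 = 3*1 + 0  (stop)
So 997/47 = [21; 4, 1, 2, 3].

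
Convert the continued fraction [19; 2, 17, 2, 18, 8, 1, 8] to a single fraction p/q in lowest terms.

Fold from the inside: start with 8/1.
  1 + 1/8 = 9/8
  8 + 8/9 = 80/9
  18 + 9/80 = 1449/80
  2 + 80/1449 = 2978/1449
  17 + 1449/2978 = 52075/2978
  2 + 2978/52075 = 107128/52075
  19 + 52075/107128 = 2087507/107128

2087507/107128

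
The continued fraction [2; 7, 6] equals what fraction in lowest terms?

92/43

Fold from the inside: start with 6/1.
  7 + 1/6 = 43/6
  2 + 6/43 = 92/43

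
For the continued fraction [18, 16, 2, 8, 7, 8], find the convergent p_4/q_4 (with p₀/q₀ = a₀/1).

35995/1993

Using pₖ = aₖpₖ₋₁ + pₖ₋₂, qₖ = aₖqₖ₋₁ + qₖ₋₂ (with p₋₁=1, p₋₂=0, q₋₁=0, q₋₂=1):
  k=0: a=18, p=18, q=1
  k=1: a=16, p=289, q=16
  k=2: a=2, p=596, q=33
  k=3: a=8, p=5057, q=280
  k=4: a=7, p=35995, q=1993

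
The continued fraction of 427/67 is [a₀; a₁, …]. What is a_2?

1

427 = 6·67 + 25   →  a_0 = 6
67 = 2·25 + 17   →  a_1 = 2
25 = 1·17 + 8   →  a_2 = 1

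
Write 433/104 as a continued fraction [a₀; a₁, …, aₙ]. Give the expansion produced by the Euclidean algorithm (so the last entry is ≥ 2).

433 = 4*104 + 17
104 = 6*17 + 2
17 = 8*2 + 1
2 = 2*1 + 0  (stop)
So 433/104 = [4; 6, 8, 2].

[4; 6, 8, 2]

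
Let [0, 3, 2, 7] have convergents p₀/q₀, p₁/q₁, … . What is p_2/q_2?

Using pₖ = aₖpₖ₋₁ + pₖ₋₂, qₖ = aₖqₖ₋₁ + qₖ₋₂ (with p₋₁=1, p₋₂=0, q₋₁=0, q₋₂=1):
  k=0: a=0, p=0, q=1
  k=1: a=3, p=1, q=3
  k=2: a=2, p=2, q=7

2/7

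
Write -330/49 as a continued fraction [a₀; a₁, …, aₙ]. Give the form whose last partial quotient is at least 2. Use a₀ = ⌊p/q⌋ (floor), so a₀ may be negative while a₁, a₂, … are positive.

-330 = -7·49 + 13
49 = 3·13 + 10
13 = 1·10 + 3
10 = 3·3 + 1
3 = 3·1 + 0  (stop)
So -330/49 = [-7; 3, 1, 3, 3].

[-7; 3, 1, 3, 3]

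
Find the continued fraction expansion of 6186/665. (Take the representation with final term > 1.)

6186 = 9*665 + 201
665 = 3*201 + 62
201 = 3*62 + 15
62 = 4*15 + 2
15 = 7*2 + 1
2 = 2*1 + 0  (stop)
So 6186/665 = [9; 3, 3, 4, 7, 2].

[9; 3, 3, 4, 7, 2]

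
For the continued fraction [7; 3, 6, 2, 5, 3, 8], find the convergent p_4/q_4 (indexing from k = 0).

Using pₖ = aₖpₖ₋₁ + pₖ₋₂, qₖ = aₖqₖ₋₁ + qₖ₋₂ (with p₋₁=1, p₋₂=0, q₋₁=0, q₋₂=1):
  k=0: a=7, p=7, q=1
  k=1: a=3, p=22, q=3
  k=2: a=6, p=139, q=19
  k=3: a=2, p=300, q=41
  k=4: a=5, p=1639, q=224

1639/224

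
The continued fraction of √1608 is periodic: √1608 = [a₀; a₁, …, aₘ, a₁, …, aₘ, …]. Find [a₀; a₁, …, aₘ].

[40; 10, 80]

a₀ = ⌊√1608⌋ = 40.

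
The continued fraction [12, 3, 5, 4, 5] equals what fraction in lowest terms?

Using pₖ = aₖpₖ₋₁ + pₖ₋₂ and qₖ = aₖqₖ₋₁ + qₖ₋₂:
  k=0: a=12, p=12, q=1
  k=1: a=3, p=37, q=3
  k=2: a=5, p=197, q=16
  k=3: a=4, p=825, q=67
  k=4: a=5, p=4322, q=351

4322/351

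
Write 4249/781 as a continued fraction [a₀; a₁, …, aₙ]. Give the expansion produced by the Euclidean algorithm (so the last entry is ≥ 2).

[5; 2, 3, 1, 2, 3, 9]

4249 = 5×781 + 344
781 = 2×344 + 93
344 = 3×93 + 65
93 = 1×65 + 28
65 = 2×28 + 9
28 = 3×9 + 1
9 = 9×1 + 0  (stop)
So 4249/781 = [5; 2, 3, 1, 2, 3, 9].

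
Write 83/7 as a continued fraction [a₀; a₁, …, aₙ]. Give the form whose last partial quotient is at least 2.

[11; 1, 6]

83 = 11×7 + 6
7 = 1×6 + 1
6 = 6×1 + 0  (stop)
So 83/7 = [11; 1, 6].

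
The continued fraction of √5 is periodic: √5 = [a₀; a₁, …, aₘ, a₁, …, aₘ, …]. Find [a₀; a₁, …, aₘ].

a₀ = ⌊√5⌋ = 2.
With m₀=0, d₀=1 and mₖ₊₁ = dₖaₖ − mₖ, dₖ₊₁ = (n − mₖ₊₁²)/dₖ, aₖ₊₁ = ⌊(a₀+mₖ₊₁)/dₖ₊₁⌋:
  k=1: m=2, d=1, a=4
d=1 and a=2a₀=4 at k=1, so the next step gives (m, d) = (2, 1) again — its k=1 value — and the period has length 1.

[2; 4]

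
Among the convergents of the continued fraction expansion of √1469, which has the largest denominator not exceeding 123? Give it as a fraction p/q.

2223/58

√1469 = [38; 3, 18, 1, 4, 1, 18, 3, 76, …] (period length 8).
Convergents:
  p_0/q_0 = 38/1
  p_1/q_1 = 115/3
  p_2/q_2 = 2108/55
  p_3/q_3 = 2223/58
  p_4/q_4 = 11000/287
q_3 = 58 ≤ 123 < 287 = q_4, so the answer is 2223/58.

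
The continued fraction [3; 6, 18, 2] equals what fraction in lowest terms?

709/224

Using pₖ = aₖpₖ₋₁ + pₖ₋₂ and qₖ = aₖqₖ₋₁ + qₖ₋₂:
  k=0: a=3, p=3, q=1
  k=1: a=6, p=19, q=6
  k=2: a=18, p=345, q=109
  k=3: a=2, p=709, q=224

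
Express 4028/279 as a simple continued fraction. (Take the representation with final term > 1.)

4028 = 14*279 + 122
279 = 2*122 + 35
122 = 3*35 + 17
35 = 2*17 + 1
17 = 17*1 + 0  (stop)
So 4028/279 = [14; 2, 3, 2, 17].

[14; 2, 3, 2, 17]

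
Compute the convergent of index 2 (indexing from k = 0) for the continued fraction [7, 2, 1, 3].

22/3

Using pₖ = aₖpₖ₋₁ + pₖ₋₂, qₖ = aₖqₖ₋₁ + qₖ₋₂ (with p₋₁=1, p₋₂=0, q₋₁=0, q₋₂=1):
  k=0: a=7, p=7, q=1
  k=1: a=2, p=15, q=2
  k=2: a=1, p=22, q=3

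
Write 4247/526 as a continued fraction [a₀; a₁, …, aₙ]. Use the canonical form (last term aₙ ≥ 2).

4247 = 8*526 + 39
526 = 13*39 + 19
39 = 2*19 + 1
19 = 19*1 + 0  (stop)
So 4247/526 = [8; 13, 2, 19].

[8; 13, 2, 19]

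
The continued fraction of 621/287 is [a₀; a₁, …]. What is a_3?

621 = 2·287 + 47   →  a_0 = 2
287 = 6·47 + 5   →  a_1 = 6
47 = 9·5 + 2   →  a_2 = 9
5 = 2·2 + 1   →  a_3 = 2

2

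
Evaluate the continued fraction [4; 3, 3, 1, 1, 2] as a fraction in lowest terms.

Using pₖ = aₖpₖ₋₁ + pₖ₋₂ and qₖ = aₖqₖ₋₁ + qₖ₋₂:
  k=0: a=4, p=4, q=1
  k=1: a=3, p=13, q=3
  k=2: a=3, p=43, q=10
  k=3: a=1, p=56, q=13
  k=4: a=1, p=99, q=23
  k=5: a=2, p=254, q=59

254/59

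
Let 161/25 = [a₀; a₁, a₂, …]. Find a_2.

161 = 6·25 + 11   →  a_0 = 6
25 = 2·11 + 3   →  a_1 = 2
11 = 3·3 + 2   →  a_2 = 3

3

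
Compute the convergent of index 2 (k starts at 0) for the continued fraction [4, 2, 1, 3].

Using pₖ = aₖpₖ₋₁ + pₖ₋₂, qₖ = aₖqₖ₋₁ + qₖ₋₂ (with p₋₁=1, p₋₂=0, q₋₁=0, q₋₂=1):
  k=0: a=4, p=4, q=1
  k=1: a=2, p=9, q=2
  k=2: a=1, p=13, q=3

13/3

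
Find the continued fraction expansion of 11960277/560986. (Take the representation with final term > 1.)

[21; 3, 8, 16, 17, 8, 10]

11960277 = 21·560986 + 179571
560986 = 3·179571 + 22273
179571 = 8·22273 + 1387
22273 = 16·1387 + 81
1387 = 17·81 + 10
81 = 8·10 + 1
10 = 10·1 + 0  (stop)
So 11960277/560986 = [21; 3, 8, 16, 17, 8, 10].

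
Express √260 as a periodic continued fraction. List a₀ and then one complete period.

a₀ = ⌊√260⌋ = 16.
With m₀=0, d₀=1 and mₖ₊₁ = dₖaₖ − mₖ, dₖ₊₁ = (n − mₖ₊₁²)/dₖ, aₖ₊₁ = ⌊(a₀+mₖ₊₁)/dₖ₊₁⌋:
  k=1: m=16, d=4, a=8
  k=2: m=16, d=1, a=32
d=1 and a=2a₀=32 at k=2, so the next step gives (m, d) = (16, 4) again — its k=1 value — and the period has length 2.

[16; 8, 32]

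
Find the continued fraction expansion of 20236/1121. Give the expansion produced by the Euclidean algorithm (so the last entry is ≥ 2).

[18; 19, 3, 19]

20236 = 18×1121 + 58
1121 = 19×58 + 19
58 = 3×19 + 1
19 = 19×1 + 0  (stop)
So 20236/1121 = [18; 19, 3, 19].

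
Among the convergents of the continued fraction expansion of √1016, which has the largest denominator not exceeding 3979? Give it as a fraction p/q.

√1016 = [31; 1, 6, 1, 62, …] (period length 4).
Convergents:
  p_0/q_0 = 31/1
  p_1/q_1 = 32/1
  p_2/q_2 = 223/7
  p_3/q_3 = 255/8
  p_4/q_4 = 16033/503
  p_5/q_5 = 16288/511
  p_6/q_6 = 113761/3569
  p_7/q_7 = 130049/4080
q_6 = 3569 ≤ 3979 < 4080 = q_7, so the answer is 113761/3569.

113761/3569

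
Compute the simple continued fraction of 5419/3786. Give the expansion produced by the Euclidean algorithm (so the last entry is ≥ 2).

[1; 2, 3, 7, 8, 9]

5419 = 1×3786 + 1633
3786 = 2×1633 + 520
1633 = 3×520 + 73
520 = 7×73 + 9
73 = 8×9 + 1
9 = 9×1 + 0  (stop)
So 5419/3786 = [1; 2, 3, 7, 8, 9].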